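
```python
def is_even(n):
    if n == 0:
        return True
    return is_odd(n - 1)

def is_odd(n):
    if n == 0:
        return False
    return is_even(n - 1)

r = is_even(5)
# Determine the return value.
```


is_even(5)
= is_odd(4)
= is_even(3)
= is_odd(2)
= is_even(1)
= is_odd(0)
n == 0: return False
= False


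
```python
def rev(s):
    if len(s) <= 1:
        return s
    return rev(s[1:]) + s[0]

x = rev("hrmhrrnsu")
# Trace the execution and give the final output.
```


rev("hrmhrrnsu")
= rev("rmhrrnsu") + "h"
= rev("mhrrnsu") + "r" + "h"
= rev("hrrnsu") + "m" + "r" + "h"
= rev("rrnsu") + "h" + "m" + "r" + "h"
= rev("rnsu") + "r" + "h" + "m" + "r" + "h"
= rev("nsu") + "r" + "r" + "h" + "m" + "r" + "h"
= rev("su") + "n" + "r" + "r" + "h" + "m" + "r" + "h"
= rev("u") + "s" + "n" + "r" + "r" + "h" + "m" + "r" + "h"
= "u" + "s" + "n" + "r" + "r" + "h" + "m" + "r" + "h"
= "usnrrhmrh"


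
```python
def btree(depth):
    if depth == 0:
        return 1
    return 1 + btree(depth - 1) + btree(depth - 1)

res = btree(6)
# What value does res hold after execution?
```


btree(6)
= 1 + btree(5) + btree(5)
= 1 + 2 * btree(5)
btree(k) = 2^(k+1) - 1
btree(0) = 1
btree(1) = 3
btree(2) = 7
btree(3) = 15
btree(4) = 31
btree(6) = 2^7 - 1 = 127


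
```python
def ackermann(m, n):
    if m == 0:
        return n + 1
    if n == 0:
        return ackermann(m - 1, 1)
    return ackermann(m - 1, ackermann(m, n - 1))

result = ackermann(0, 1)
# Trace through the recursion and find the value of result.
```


ackermann(0, 1)
m == 0: return 1 + 1 = 2
= 2


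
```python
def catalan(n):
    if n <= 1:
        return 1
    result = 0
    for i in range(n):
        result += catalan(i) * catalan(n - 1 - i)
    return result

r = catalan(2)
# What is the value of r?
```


catalan(2)
= sum of catalan(i) * catalan(2-1-i) for i in 0..1
  catalan(0)*catalan(1) = 1*1 = 1
  catalan(1)*catalan(0) = 1*1 = 1
= 1 + 1
= 2


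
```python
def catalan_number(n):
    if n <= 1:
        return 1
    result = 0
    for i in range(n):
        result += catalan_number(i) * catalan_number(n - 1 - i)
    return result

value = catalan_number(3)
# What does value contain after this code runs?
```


catalan_number(3)
= sum of catalan_number(i) * catalan_number(3-1-i) for i in 0..2
First compute sub-values bottom-up:
  catalan_number(0) = 1, catalan_number(1) = 1
  catalan_number(2) = 1*1 + 1*1 = 2
Now catalan_number(3):
  catalan_number(0)*catalan_number(2) = 1*2 = 2
  catalan_number(1)*catalan_number(1) = 1*1 = 1
  catalan_number(2)*catalan_number(0) = 2*1 = 2
= 2 + 1 + 2
= 5


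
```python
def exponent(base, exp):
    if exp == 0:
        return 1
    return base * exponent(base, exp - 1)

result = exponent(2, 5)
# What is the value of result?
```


exponent(2, 5)
= 2 * exponent(2, 4)
= 2 * 2 * exponent(2, 3)
= 2 * 2 * 2 * exponent(2, 2)
= 2 * 2 * 2 * 2 * exponent(2, 1)
= 2 * 2 * 2 * 2 * 2 * exponent(2, 0)
= 2 * 2 * 2 * 2 * 2 * 1
= 32


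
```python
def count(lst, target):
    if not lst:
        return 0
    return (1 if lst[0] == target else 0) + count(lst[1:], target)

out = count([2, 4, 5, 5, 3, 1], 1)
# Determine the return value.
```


count([2, 4, 5, 5, 3, 1], 1)
lst[0]=2 != 1: 0 + count([4, 5, 5, 3, 1], 1)
lst[0]=4 != 1: 0 + count([5, 5, 3, 1], 1)
lst[0]=5 != 1: 0 + count([5, 3, 1], 1)
lst[0]=5 != 1: 0 + count([3, 1], 1)
lst[0]=3 != 1: 0 + count([1], 1)
lst[0]=1 == 1: 1 + count([], 1)
= 1


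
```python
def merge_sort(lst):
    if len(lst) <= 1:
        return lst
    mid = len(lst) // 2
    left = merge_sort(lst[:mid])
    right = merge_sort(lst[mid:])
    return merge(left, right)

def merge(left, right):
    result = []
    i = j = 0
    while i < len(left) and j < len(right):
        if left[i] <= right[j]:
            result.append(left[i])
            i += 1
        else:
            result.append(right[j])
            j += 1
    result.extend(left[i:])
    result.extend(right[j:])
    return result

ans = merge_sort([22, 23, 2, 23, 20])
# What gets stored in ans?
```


merge_sort([22, 23, 2, 23, 20])
Split into [22, 23] and [2, 23, 20]
Left sorted: [22, 23]
Right sorted: [2, 20, 23]
Merge [22, 23] and [2, 20, 23]
= [2, 20, 22, 23, 23]


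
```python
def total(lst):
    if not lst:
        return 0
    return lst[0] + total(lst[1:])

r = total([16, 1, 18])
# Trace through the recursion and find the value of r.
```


total([16, 1, 18])
= 16 + total([1, 18])
= 16 + 1 + total([18])
= 16 + 1 + 18 + total([])
= 16 + 1 + 18 + 0
= 35


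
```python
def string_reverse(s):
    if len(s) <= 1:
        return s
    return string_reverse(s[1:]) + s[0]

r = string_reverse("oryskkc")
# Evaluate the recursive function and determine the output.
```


string_reverse("oryskkc")
= string_reverse("ryskkc") + "o"
= string_reverse("yskkc") + "r" + "o"
= string_reverse("skkc") + "y" + "r" + "o"
= string_reverse("kkc") + "s" + "y" + "r" + "o"
= string_reverse("kc") + "k" + "s" + "y" + "r" + "o"
= string_reverse("c") + "k" + "k" + "s" + "y" + "r" + "o"
= "c" + "k" + "k" + "s" + "y" + "r" + "o"
= "ckksyro"


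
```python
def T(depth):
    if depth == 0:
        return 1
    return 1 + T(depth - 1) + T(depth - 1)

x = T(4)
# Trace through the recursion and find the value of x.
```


T(4)
= 1 + T(3) + T(3)
= 1 + 2 * T(3)
T(k) = 2^(k+1) - 1
T(0) = 1
T(1) = 3
T(2) = 7
T(3) = 15
T(4) = 31
T(4) = 2^5 - 1 = 31


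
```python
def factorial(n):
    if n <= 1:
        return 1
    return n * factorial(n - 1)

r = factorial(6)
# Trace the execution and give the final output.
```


factorial(6)
= 6 * factorial(5)
= 6 * 5 * factorial(4)
= 6 * 5 * 4 * factorial(3)
= 6 * 5 * 4 * 3 * factorial(2)
= 6 * 5 * 4 * 3 * 2 * factorial(1)
= 6 * 5 * 4 * 3 * 2 * 1
= 720


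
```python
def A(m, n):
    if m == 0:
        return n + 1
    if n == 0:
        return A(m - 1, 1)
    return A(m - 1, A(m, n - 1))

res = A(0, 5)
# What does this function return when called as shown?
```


A(0, 5)
m == 0: return 5 + 1 = 6
= 6


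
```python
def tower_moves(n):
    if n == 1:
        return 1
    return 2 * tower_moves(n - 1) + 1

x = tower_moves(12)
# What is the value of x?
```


tower_moves(12)
= 2 * tower_moves(11) + 1
= 2 * (2 * tower_moves(10) + 1) + 1
= 2 * (2 * (2 * tower_moves(9) + 1) + 1) + 1
= 2 * (2 * (2 * (2 * tower_moves(8) + 1) + 1) + 1) + 1
= 2 * (2 * (2 * (2 * (2 * tower_moves(7) + 1) + 1) + 1) + 1) + 1
= 2 * (2 * (2 * (2 * (2 * (2 * tower_moves(6) + 1) + 1) + 1) + 1) + 1) + 1
= 2 * (2 * (2 * (2 * (2 * (2 * (2 * tower_moves(5) + 1) + 1) + 1) + 1) + 1) + 1) + 1
= 2 * (2 * (2 * (2 * (2 * (2 * (2 * (2 * tower_moves(4) + 1) + 1) + 1) + 1) + 1) + 1) + 1) + 1
= 2 * (2 * (2 * (2 * (2 * (2 * (2 * (2 * (2 * tower_moves(3) + 1) + 1) + 1) + 1) + 1) + 1) + 1) + 1) + 1
= 2 * (2 * (2 * (2 * (2 * (2 * (2 * (2 * (2 * (2 * tower_moves(2) + 1) + 1) + 1) + 1) + 1) + 1) + 1) + 1) + 1) + 1
= 2 * (2 * (2 * (2 * (2 * (2 * (2 * (2 * (2 * (2 * (2 * tower_moves(1) + 1) + 1) + 1) + 1) + 1) + 1) + 1) + 1) + 1) + 1) + 1
Now compute bottom-up:
tower_moves(1) = 1
tower_moves(2) = 2 * 1 + 1 = 3
tower_moves(3) = 2 * 3 + 1 = 7
tower_moves(4) = 2 * 7 + 1 = 15
tower_moves(5) = 2 * 15 + 1 = 31
tower_moves(6) = 2 * 31 + 1 = 63
tower_moves(7) = 2 * 63 + 1 = 127
tower_moves(8) = 2 * 127 + 1 = 255
tower_moves(9) = 2 * 255 + 1 = 511
tower_moves(10) = 2 * 511 + 1 = 1023
tower_moves(11) = 2 * 1023 + 1 = 2047
tower_moves(12) = 2 * 2047 + 1 = 4095
= 4095


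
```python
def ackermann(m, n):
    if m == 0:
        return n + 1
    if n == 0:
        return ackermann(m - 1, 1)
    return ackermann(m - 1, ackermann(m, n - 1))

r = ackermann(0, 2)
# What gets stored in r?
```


ackermann(0, 2)
m == 0: return 2 + 1 = 3
= 3


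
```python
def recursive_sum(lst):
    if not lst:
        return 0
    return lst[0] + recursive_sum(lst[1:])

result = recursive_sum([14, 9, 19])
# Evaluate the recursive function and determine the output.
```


recursive_sum([14, 9, 19])
= 14 + recursive_sum([9, 19])
= 14 + 9 + recursive_sum([19])
= 14 + 9 + 19 + recursive_sum([])
= 14 + 9 + 19 + 0
= 42


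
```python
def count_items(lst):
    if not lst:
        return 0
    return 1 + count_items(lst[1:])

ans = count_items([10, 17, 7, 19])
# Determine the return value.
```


count_items([10, 17, 7, 19])
= 1 + count_items([17, 7, 19])
= 1 + 1 + count_items([7, 19])
= 1 + 1 + 1 + count_items([19])
= 1 + 1 + 1 + 1 + count_items([])
= 1 + 1 + 1 + 1 + 0
= 4


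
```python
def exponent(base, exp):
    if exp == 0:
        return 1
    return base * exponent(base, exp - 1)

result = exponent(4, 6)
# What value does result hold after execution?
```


exponent(4, 6)
= 4 * exponent(4, 5)
= 4 * 4 * exponent(4, 4)
= 4 * 4 * 4 * exponent(4, 3)
= 4 * 4 * 4 * 4 * exponent(4, 2)
= 4 * 4 * 4 * 4 * 4 * exponent(4, 1)
= 4 * 4 * 4 * 4 * 4 * 4 * exponent(4, 0)
= 4 * 4 * 4 * 4 * 4 * 4 * 1
= 4096


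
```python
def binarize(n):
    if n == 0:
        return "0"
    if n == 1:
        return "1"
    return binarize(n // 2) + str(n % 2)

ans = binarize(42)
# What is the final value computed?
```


binarize(42)
= binarize(21) + "0"
= binarize(10) + "1" + "0"
= binarize(5) + "0" + "1" + "0"
= binarize(2) + "1" + "0" + "1" + "0"
= binarize(1) + "0" + "1" + "0" + "1" + "0"
= "1" + "0" + "1" + "0" + "1" + "0"
= "101010"


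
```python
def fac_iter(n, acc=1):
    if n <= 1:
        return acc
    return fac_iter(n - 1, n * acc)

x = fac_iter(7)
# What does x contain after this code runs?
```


fac_iter(7, 1)
= fac_iter(6, 7 * 1) = fac_iter(6, 7)
= fac_iter(5, 6 * 7) = fac_iter(5, 42)
= fac_iter(4, 5 * 42) = fac_iter(4, 210)
= fac_iter(3, 4 * 210) = fac_iter(3, 840)
= fac_iter(2, 3 * 840) = fac_iter(2, 2520)
= fac_iter(1, 2 * 2520) = fac_iter(1, 5040)
n <= 1, return acc = 5040


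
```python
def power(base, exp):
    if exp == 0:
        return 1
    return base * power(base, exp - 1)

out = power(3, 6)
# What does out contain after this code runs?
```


power(3, 6)
= 3 * power(3, 5)
= 3 * 3 * power(3, 4)
= 3 * 3 * 3 * power(3, 3)
= 3 * 3 * 3 * 3 * power(3, 2)
= 3 * 3 * 3 * 3 * 3 * power(3, 1)
= 3 * 3 * 3 * 3 * 3 * 3 * power(3, 0)
= 3 * 3 * 3 * 3 * 3 * 3 * 1
= 729


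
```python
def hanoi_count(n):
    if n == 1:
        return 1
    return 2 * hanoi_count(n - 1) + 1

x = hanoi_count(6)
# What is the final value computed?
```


hanoi_count(6)
= 2 * hanoi_count(5) + 1
= 2 * (2 * hanoi_count(4) + 1) + 1
= 2 * (2 * (2 * hanoi_count(3) + 1) + 1) + 1
= 2 * (2 * (2 * (2 * hanoi_count(2) + 1) + 1) + 1) + 1
= 2 * (2 * (2 * (2 * (2 * hanoi_count(1) + 1) + 1) + 1) + 1) + 1
Now compute bottom-up:
hanoi_count(1) = 1
hanoi_count(2) = 2 * 1 + 1 = 3
hanoi_count(3) = 2 * 3 + 1 = 7
hanoi_count(4) = 2 * 7 + 1 = 15
hanoi_count(5) = 2 * 15 + 1 = 31
hanoi_count(6) = 2 * 31 + 1 = 63
= 63


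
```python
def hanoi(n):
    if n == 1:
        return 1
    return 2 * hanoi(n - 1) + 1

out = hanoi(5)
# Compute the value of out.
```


hanoi(5)
= 2 * hanoi(4) + 1
= 2 * (2 * hanoi(3) + 1) + 1
= 2 * (2 * (2 * hanoi(2) + 1) + 1) + 1
= 2 * (2 * (2 * (2 * hanoi(1) + 1) + 1) + 1) + 1
Now compute bottom-up:
hanoi(1) = 1
hanoi(2) = 2 * 1 + 1 = 3
hanoi(3) = 2 * 3 + 1 = 7
hanoi(4) = 2 * 7 + 1 = 15
hanoi(5) = 2 * 15 + 1 = 31
= 31


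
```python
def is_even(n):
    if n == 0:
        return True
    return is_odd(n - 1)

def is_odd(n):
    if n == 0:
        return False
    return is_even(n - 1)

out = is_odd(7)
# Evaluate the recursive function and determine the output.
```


is_odd(7)
= is_even(6)
= is_odd(5)
= is_even(4)
= is_odd(3)
= is_even(2)
= is_odd(1)
= is_even(0)
n == 0: return True
= True


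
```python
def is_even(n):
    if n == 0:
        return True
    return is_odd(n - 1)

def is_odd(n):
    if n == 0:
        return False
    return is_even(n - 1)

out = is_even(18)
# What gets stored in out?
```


is_even(18)
= is_odd(17)
= is_even(16)
= is_odd(15)
= is_even(14)
= is_odd(13)
= is_even(12)
= is_odd(11)
= is_even(10)
= is_odd(9)
= is_even(8)
= is_odd(7)
= is_even(6)
= is_odd(5)
= is_even(4)
= is_odd(3)
= is_even(2)
= is_odd(1)
= is_even(0)
n == 0: return True
= True


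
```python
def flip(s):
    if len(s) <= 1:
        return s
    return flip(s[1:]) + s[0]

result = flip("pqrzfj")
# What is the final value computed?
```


flip("pqrzfj")
= flip("qrzfj") + "p"
= flip("rzfj") + "q" + "p"
= flip("zfj") + "r" + "q" + "p"
= flip("fj") + "z" + "r" + "q" + "p"
= flip("j") + "f" + "z" + "r" + "q" + "p"
= "j" + "f" + "z" + "r" + "q" + "p"
= "jfzrqp"


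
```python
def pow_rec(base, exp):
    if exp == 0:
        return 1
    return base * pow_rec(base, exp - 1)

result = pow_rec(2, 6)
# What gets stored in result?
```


pow_rec(2, 6)
= 2 * pow_rec(2, 5)
= 2 * 2 * pow_rec(2, 4)
= 2 * 2 * 2 * pow_rec(2, 3)
= 2 * 2 * 2 * 2 * pow_rec(2, 2)
= 2 * 2 * 2 * 2 * 2 * pow_rec(2, 1)
= 2 * 2 * 2 * 2 * 2 * 2 * pow_rec(2, 0)
= 2 * 2 * 2 * 2 * 2 * 2 * 1
= 64


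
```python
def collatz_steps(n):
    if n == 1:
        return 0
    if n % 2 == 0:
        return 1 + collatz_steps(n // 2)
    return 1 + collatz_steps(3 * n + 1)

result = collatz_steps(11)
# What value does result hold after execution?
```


collatz_steps(11)
11 is odd -> 3*11+1 = 34 -> collatz_steps(34)
34 is even -> collatz_steps(17)
17 is odd -> 3*17+1 = 52 -> collatz_steps(52)
52 is even -> collatz_steps(26)
26 is even -> collatz_steps(13)
13 is odd -> 3*13+1 = 40 -> collatz_steps(40)
40 is even -> collatz_steps(20)
20 is even -> collatz_steps(10)
10 is even -> collatz_steps(5)
5 is odd -> 3*5+1 = 16 -> collatz_steps(16)
16 is even -> collatz_steps(8)
8 is even -> collatz_steps(4)
4 is even -> collatz_steps(2)
2 is even -> collatz_steps(1)
Reached 1 after 14 steps
= 14


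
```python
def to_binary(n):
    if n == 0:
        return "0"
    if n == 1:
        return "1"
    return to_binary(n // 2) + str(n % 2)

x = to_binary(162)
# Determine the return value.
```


to_binary(162)
= to_binary(81) + "0"
= to_binary(40) + "1" + "0"
= to_binary(20) + "0" + "1" + "0"
= to_binary(10) + "0" + "0" + "1" + "0"
= to_binary(5) + "0" + "0" + "0" + "1" + "0"
= to_binary(2) + "1" + "0" + "0" + "0" + "1" + "0"
= to_binary(1) + "0" + "1" + "0" + "0" + "0" + "1" + "0"
= "1" + "0" + "1" + "0" + "0" + "0" + "1" + "0"
= "10100010"


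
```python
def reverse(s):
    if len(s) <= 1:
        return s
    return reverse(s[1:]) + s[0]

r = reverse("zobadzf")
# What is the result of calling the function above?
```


reverse("zobadzf")
= reverse("obadzf") + "z"
= reverse("badzf") + "o" + "z"
= reverse("adzf") + "b" + "o" + "z"
= reverse("dzf") + "a" + "b" + "o" + "z"
= reverse("zf") + "d" + "a" + "b" + "o" + "z"
= reverse("f") + "z" + "d" + "a" + "b" + "o" + "z"
= "f" + "z" + "d" + "a" + "b" + "o" + "z"
= "fzdaboz"


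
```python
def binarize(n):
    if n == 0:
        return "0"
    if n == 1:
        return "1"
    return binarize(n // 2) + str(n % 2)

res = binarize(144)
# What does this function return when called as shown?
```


binarize(144)
= binarize(72) + "0"
= binarize(36) + "0" + "0"
= binarize(18) + "0" + "0" + "0"
= binarize(9) + "0" + "0" + "0" + "0"
= binarize(4) + "1" + "0" + "0" + "0" + "0"
= binarize(2) + "0" + "1" + "0" + "0" + "0" + "0"
= binarize(1) + "0" + "0" + "1" + "0" + "0" + "0" + "0"
= "1" + "0" + "0" + "1" + "0" + "0" + "0" + "0"
= "10010000"


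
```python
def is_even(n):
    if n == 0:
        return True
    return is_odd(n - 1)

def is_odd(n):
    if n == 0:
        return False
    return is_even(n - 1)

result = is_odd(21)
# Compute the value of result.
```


is_odd(21)
= is_even(20)
= is_odd(19)
= is_even(18)
= is_odd(17)
= is_even(16)
= is_odd(15)
= is_even(14)
= is_odd(13)
= is_even(12)
= is_odd(11)
= is_even(10)
= is_odd(9)
= is_even(8)
= is_odd(7)
= is_even(6)
= is_odd(5)
= is_even(4)
= is_odd(3)
= is_even(2)
= is_odd(1)
= is_even(0)
n == 0: return True
= True


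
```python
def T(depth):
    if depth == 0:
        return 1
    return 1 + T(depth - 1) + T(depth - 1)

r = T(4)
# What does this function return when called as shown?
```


T(4)
= 1 + T(3) + T(3)
= 1 + 2 * T(3)
T(k) = 2^(k+1) - 1
T(0) = 1
T(1) = 3
T(2) = 7
T(3) = 15
T(4) = 31
T(4) = 2^5 - 1 = 31


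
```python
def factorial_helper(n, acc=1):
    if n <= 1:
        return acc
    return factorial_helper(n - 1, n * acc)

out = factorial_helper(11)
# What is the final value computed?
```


factorial_helper(11, 1)
= factorial_helper(10, 11 * 1) = factorial_helper(10, 11)
= factorial_helper(9, 10 * 11) = factorial_helper(9, 110)
= factorial_helper(8, 9 * 110) = factorial_helper(8, 990)
= factorial_helper(7, 8 * 990) = factorial_helper(7, 7920)
= factorial_helper(6, 7 * 7920) = factorial_helper(6, 55440)
= factorial_helper(5, 6 * 55440) = factorial_helper(5, 332640)
= factorial_helper(4, 5 * 332640) = factorial_helper(4, 1663200)
= factorial_helper(3, 4 * 1663200) = factorial_helper(3, 6652800)
= factorial_helper(2, 3 * 6652800) = factorial_helper(2, 19958400)
= factorial_helper(1, 2 * 19958400) = factorial_helper(1, 39916800)
n <= 1, return acc = 39916800


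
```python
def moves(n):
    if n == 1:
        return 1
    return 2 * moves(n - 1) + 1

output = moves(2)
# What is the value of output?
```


moves(2)
= 2 * moves(1) + 1
Now compute bottom-up:
moves(1) = 1
moves(2) = 2 * 1 + 1 = 3
= 3


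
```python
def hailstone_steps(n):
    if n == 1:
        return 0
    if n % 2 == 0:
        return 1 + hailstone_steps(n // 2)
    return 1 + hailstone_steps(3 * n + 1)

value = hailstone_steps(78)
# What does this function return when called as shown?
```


hailstone_steps(78)
78 is even -> hailstone_steps(39)
39 is odd -> 3*39+1 = 118 -> hailstone_steps(118)
118 is even -> hailstone_steps(59)
59 is odd -> 3*59+1 = 178 -> hailstone_steps(178)
178 is even -> hailstone_steps(89)
89 is odd -> 3*89+1 = 268 -> hailstone_steps(268)
268 is even -> hailstone_steps(134)
134 is even -> hailstone_steps(67)
67 is odd -> 3*67+1 = 202 -> hailstone_steps(202)
202 is even -> hailstone_steps(101)
101 is odd -> 3*101+1 = 304 -> hailstone_steps(304)
304 is even -> hailstone_steps(152)
152 is even -> hailstone_steps(76)
76 is even -> hailstone_steps(38)
38 is even -> hailstone_steps(19)
19 is odd -> 3*19+1 = 58 -> hailstone_steps(58)
58 is even -> hailstone_steps(29)
29 is odd -> 3*29+1 = 88 -> hailstone_steps(88)
88 is even -> hailstone_steps(44)
44 is even -> hailstone_steps(22)
22 is even -> hailstone_steps(11)
11 is odd -> 3*11+1 = 34 -> hailstone_steps(34)
34 is even -> hailstone_steps(17)
17 is odd -> 3*17+1 = 52 -> hailstone_steps(52)
52 is even -> hailstone_steps(26)
26 is even -> hailstone_steps(13)
13 is odd -> 3*13+1 = 40 -> hailstone_steps(40)
40 is even -> hailstone_steps(20)
20 is even -> hailstone_steps(10)
10 is even -> hailstone_steps(5)
5 is odd -> 3*5+1 = 16 -> hailstone_steps(16)
16 is even -> hailstone_steps(8)
8 is even -> hailstone_steps(4)
4 is even -> hailstone_steps(2)
2 is even -> hailstone_steps(1)
Reached 1 after 35 steps
= 35


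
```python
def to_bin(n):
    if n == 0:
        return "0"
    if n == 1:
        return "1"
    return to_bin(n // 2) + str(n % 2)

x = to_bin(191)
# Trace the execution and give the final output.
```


to_bin(191)
= to_bin(95) + "1"
= to_bin(47) + "1" + "1"
= to_bin(23) + "1" + "1" + "1"
= to_bin(11) + "1" + "1" + "1" + "1"
= to_bin(5) + "1" + "1" + "1" + "1" + "1"
= to_bin(2) + "1" + "1" + "1" + "1" + "1" + "1"
= to_bin(1) + "0" + "1" + "1" + "1" + "1" + "1" + "1"
= "1" + "0" + "1" + "1" + "1" + "1" + "1" + "1"
= "10111111"


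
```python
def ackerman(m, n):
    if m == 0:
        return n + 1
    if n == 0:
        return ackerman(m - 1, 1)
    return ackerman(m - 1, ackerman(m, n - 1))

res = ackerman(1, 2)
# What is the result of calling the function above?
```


ackerman(1, 2)
= ackerman(0, ackerman(1, 1))
First compute ackerman(1, 1) = 3
= ackerman(0, 3)
= 4


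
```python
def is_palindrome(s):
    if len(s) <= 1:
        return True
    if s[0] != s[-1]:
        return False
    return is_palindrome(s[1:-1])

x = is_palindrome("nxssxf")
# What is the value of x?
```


is_palindrome("nxssxf")
"nxssxf": s[0]='n' != s[-1]='f' -> False
= False


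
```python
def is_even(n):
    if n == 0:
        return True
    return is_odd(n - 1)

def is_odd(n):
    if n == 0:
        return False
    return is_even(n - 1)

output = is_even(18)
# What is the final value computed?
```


is_even(18)
= is_odd(17)
= is_even(16)
= is_odd(15)
= is_even(14)
= is_odd(13)
= is_even(12)
= is_odd(11)
= is_even(10)
= is_odd(9)
= is_even(8)
= is_odd(7)
= is_even(6)
= is_odd(5)
= is_even(4)
= is_odd(3)
= is_even(2)
= is_odd(1)
= is_even(0)
n == 0: return True
= True


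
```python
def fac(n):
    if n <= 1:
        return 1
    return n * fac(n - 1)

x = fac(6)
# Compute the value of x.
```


fac(6)
= 6 * fac(5)
= 6 * 5 * fac(4)
= 6 * 5 * 4 * fac(3)
= 6 * 5 * 4 * 3 * fac(2)
= 6 * 5 * 4 * 3 * 2 * fac(1)
= 6 * 5 * 4 * 3 * 2 * 1
= 720


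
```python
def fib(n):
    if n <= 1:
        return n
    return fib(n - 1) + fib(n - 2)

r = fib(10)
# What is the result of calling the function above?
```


fib(10)
= fib(9) + fib(8)
= (fib(8) + fib(7)) + fib(8)
Computing bottom-up: fib(0)=0, fib(1)=1, fib(2)=1, fib(3)=2, fib(4)=3, fib(5)=5, fib(6)=8, fib(7)=13, fib(8)=21, fib(9)=34, fib(10)=55
= 55


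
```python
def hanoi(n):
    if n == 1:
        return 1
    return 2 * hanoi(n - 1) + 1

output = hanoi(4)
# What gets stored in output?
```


hanoi(4)
= 2 * hanoi(3) + 1
= 2 * (2 * hanoi(2) + 1) + 1
= 2 * (2 * (2 * hanoi(1) + 1) + 1) + 1
Now compute bottom-up:
hanoi(1) = 1
hanoi(2) = 2 * 1 + 1 = 3
hanoi(3) = 2 * 3 + 1 = 7
hanoi(4) = 2 * 7 + 1 = 15
= 15


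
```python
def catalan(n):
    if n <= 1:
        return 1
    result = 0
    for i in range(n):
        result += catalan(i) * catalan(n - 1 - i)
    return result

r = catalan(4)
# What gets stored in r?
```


catalan(4)
= sum of catalan(i) * catalan(4-1-i) for i in 0..3
First compute sub-values bottom-up:
  catalan(0) = 1, catalan(1) = 1
  catalan(2) = 1*1 + 1*1 = 2
  catalan(3) = 1*2 + 1*1 + 2*1 = 5
Now catalan(4):
  catalan(0)*catalan(3) = 1*5 = 5
  catalan(1)*catalan(2) = 1*2 = 2
  catalan(2)*catalan(1) = 2*1 = 2
  catalan(3)*catalan(0) = 5*1 = 5
= 5 + 2 + 2 + 5
= 14


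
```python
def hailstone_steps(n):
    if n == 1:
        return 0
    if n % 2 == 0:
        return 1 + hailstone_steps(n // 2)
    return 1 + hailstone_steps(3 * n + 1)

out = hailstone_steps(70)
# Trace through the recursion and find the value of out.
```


hailstone_steps(70)
70 is even -> hailstone_steps(35)
35 is odd -> 3*35+1 = 106 -> hailstone_steps(106)
106 is even -> hailstone_steps(53)
53 is odd -> 3*53+1 = 160 -> hailstone_steps(160)
160 is even -> hailstone_steps(80)
80 is even -> hailstone_steps(40)
40 is even -> hailstone_steps(20)
20 is even -> hailstone_steps(10)
10 is even -> hailstone_steps(5)
5 is odd -> 3*5+1 = 16 -> hailstone_steps(16)
16 is even -> hailstone_steps(8)
8 is even -> hailstone_steps(4)
4 is even -> hailstone_steps(2)
2 is even -> hailstone_steps(1)
Reached 1 after 14 steps
= 14


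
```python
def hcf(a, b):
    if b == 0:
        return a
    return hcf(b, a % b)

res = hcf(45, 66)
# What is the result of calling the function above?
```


hcf(45, 66)
= hcf(66, 45 % 66) = hcf(66, 45)
= hcf(45, 66 % 45) = hcf(45, 21)
= hcf(21, 45 % 21) = hcf(21, 3)
= hcf(3, 21 % 3) = hcf(3, 0)
b == 0, return a = 3


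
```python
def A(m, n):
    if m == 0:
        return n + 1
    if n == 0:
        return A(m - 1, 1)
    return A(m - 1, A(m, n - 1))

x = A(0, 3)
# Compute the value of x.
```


A(0, 3)
m == 0: return 3 + 1 = 4
= 4


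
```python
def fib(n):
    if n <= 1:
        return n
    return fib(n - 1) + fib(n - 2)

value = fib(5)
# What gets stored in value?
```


fib(5)
= fib(4) + fib(3)
= (fib(3) + fib(2)) + fib(3)
Computing bottom-up: fib(0)=0, fib(1)=1, fib(2)=1, fib(3)=2, fib(4)=3, fib(5)=5
= 5


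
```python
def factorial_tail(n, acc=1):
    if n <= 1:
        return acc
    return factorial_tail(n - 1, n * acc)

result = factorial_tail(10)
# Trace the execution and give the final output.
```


factorial_tail(10, 1)
= factorial_tail(9, 10 * 1) = factorial_tail(9, 10)
= factorial_tail(8, 9 * 10) = factorial_tail(8, 90)
= factorial_tail(7, 8 * 90) = factorial_tail(7, 720)
= factorial_tail(6, 7 * 720) = factorial_tail(6, 5040)
= factorial_tail(5, 6 * 5040) = factorial_tail(5, 30240)
= factorial_tail(4, 5 * 30240) = factorial_tail(4, 151200)
= factorial_tail(3, 4 * 151200) = factorial_tail(3, 604800)
= factorial_tail(2, 3 * 604800) = factorial_tail(2, 1814400)
= factorial_tail(1, 2 * 1814400) = factorial_tail(1, 3628800)
n <= 1, return acc = 3628800


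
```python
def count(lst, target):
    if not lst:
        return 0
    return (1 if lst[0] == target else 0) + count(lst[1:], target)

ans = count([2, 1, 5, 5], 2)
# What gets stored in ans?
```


count([2, 1, 5, 5], 2)
lst[0]=2 == 2: 1 + count([1, 5, 5], 2)
lst[0]=1 != 2: 0 + count([5, 5], 2)
lst[0]=5 != 2: 0 + count([5], 2)
lst[0]=5 != 2: 0 + count([], 2)
= 1


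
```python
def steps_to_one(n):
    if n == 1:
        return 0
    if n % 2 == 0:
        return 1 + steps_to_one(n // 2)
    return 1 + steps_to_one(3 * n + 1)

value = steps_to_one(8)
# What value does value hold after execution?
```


steps_to_one(8)
8 is even -> steps_to_one(4)
4 is even -> steps_to_one(2)
2 is even -> steps_to_one(1)
Reached 1 after 3 steps
= 3


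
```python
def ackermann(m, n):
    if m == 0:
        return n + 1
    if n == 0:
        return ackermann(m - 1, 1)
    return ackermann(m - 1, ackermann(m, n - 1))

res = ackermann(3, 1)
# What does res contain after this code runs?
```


ackermann(3, 1)
= ackermann(2, ackermann(3, 0))
First compute ackermann(3, 0) = 5
= ackermann(2, 5)
= 13


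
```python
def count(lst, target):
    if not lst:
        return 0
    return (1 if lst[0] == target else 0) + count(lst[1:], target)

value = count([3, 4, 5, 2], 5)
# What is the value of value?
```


count([3, 4, 5, 2], 5)
lst[0]=3 != 5: 0 + count([4, 5, 2], 5)
lst[0]=4 != 5: 0 + count([5, 2], 5)
lst[0]=5 == 5: 1 + count([2], 5)
lst[0]=2 != 5: 0 + count([], 5)
= 1


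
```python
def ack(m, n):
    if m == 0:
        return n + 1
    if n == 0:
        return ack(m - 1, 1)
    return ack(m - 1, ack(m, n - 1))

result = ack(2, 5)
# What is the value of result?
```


ack(2, 5)
= ack(1, ack(2, 4))
First compute ack(2, 4) = 11
= ack(1, 11)
= 13


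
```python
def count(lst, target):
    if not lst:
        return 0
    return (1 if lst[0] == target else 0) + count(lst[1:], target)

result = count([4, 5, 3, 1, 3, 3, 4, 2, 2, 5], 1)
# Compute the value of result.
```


count([4, 5, 3, 1, 3, 3, 4, 2, 2, 5], 1)
lst[0]=4 != 1: 0 + count([5, 3, 1, 3, 3, 4, 2, 2, 5], 1)
lst[0]=5 != 1: 0 + count([3, 1, 3, 3, 4, 2, 2, 5], 1)
lst[0]=3 != 1: 0 + count([1, 3, 3, 4, 2, 2, 5], 1)
lst[0]=1 == 1: 1 + count([3, 3, 4, 2, 2, 5], 1)
lst[0]=3 != 1: 0 + count([3, 4, 2, 2, 5], 1)
lst[0]=3 != 1: 0 + count([4, 2, 2, 5], 1)
lst[0]=4 != 1: 0 + count([2, 2, 5], 1)
lst[0]=2 != 1: 0 + count([2, 5], 1)
lst[0]=2 != 1: 0 + count([5], 1)
lst[0]=5 != 1: 0 + count([], 1)
= 1


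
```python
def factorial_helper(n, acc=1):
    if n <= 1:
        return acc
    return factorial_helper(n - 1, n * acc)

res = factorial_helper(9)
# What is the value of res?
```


factorial_helper(9, 1)
= factorial_helper(8, 9 * 1) = factorial_helper(8, 9)
= factorial_helper(7, 8 * 9) = factorial_helper(7, 72)
= factorial_helper(6, 7 * 72) = factorial_helper(6, 504)
= factorial_helper(5, 6 * 504) = factorial_helper(5, 3024)
= factorial_helper(4, 5 * 3024) = factorial_helper(4, 15120)
= factorial_helper(3, 4 * 15120) = factorial_helper(3, 60480)
= factorial_helper(2, 3 * 60480) = factorial_helper(2, 181440)
= factorial_helper(1, 2 * 181440) = factorial_helper(1, 362880)
n <= 1, return acc = 362880


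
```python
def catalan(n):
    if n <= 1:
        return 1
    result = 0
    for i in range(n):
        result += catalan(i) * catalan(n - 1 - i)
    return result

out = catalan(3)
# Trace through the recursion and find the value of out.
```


catalan(3)
= sum of catalan(i) * catalan(3-1-i) for i in 0..2
First compute sub-values bottom-up:
  catalan(0) = 1, catalan(1) = 1
  catalan(2) = 1*1 + 1*1 = 2
Now catalan(3):
  catalan(0)*catalan(2) = 1*2 = 2
  catalan(1)*catalan(1) = 1*1 = 1
  catalan(2)*catalan(0) = 2*1 = 2
= 2 + 1 + 2
= 5


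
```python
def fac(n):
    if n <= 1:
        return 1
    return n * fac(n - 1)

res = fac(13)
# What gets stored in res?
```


fac(13)
= 13 * fac(12)
= 13 * 12 * fac(11)
= 13 * 12 * 11 * fac(10)
= 13 * 12 * 11 * 10 * fac(9)
= 13 * 12 * 11 * 10 * 9 * fac(8)
= 13 * 12 * 11 * 10 * 9 * 8 * fac(7)
= 13 * 12 * 11 * 10 * 9 * 8 * 7 * fac(6)
= 13 * 12 * 11 * 10 * 9 * 8 * 7 * 6 * fac(5)
= 13 * 12 * 11 * 10 * 9 * 8 * 7 * 6 * 5 * fac(4)
= 13 * 12 * 11 * 10 * 9 * 8 * 7 * 6 * 5 * 4 * fac(3)
= 13 * 12 * 11 * 10 * 9 * 8 * 7 * 6 * 5 * 4 * 3 * fac(2)
= 13 * 12 * 11 * 10 * 9 * 8 * 7 * 6 * 5 * 4 * 3 * 2 * fac(1)
= 13 * 12 * 11 * 10 * 9 * 8 * 7 * 6 * 5 * 4 * 3 * 2 * 1
= 6227020800


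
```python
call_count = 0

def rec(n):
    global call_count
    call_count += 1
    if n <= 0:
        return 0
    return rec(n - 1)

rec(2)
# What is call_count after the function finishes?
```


rec(2) calls rec(1) calls ... calls rec(0)
Total calls: 2 + 1 (for base case) = 3


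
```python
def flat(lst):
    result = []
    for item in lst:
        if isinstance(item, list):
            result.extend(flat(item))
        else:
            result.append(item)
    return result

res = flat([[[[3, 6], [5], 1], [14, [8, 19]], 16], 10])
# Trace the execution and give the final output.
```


flat([[[[3, 6], [5], 1], [14, [8, 19]], 16], 10])
Processing each element:
  [[[3, 6], [5], 1], [14, [8, 19]], 16] is a list -> flat recursively -> [3, 6, 5, 1, 14, 8, 19, 16]
  10 is not a list -> append 10
= [3, 6, 5, 1, 14, 8, 19, 16, 10]


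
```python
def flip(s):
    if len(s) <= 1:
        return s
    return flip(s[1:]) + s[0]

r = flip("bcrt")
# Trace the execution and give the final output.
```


flip("bcrt")
= flip("crt") + "b"
= flip("rt") + "c" + "b"
= flip("t") + "r" + "c" + "b"
= "t" + "r" + "c" + "b"
= "trcb"


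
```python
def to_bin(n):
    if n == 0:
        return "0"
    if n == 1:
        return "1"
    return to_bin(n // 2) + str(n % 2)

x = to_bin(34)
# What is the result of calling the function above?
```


to_bin(34)
= to_bin(17) + "0"
= to_bin(8) + "1" + "0"
= to_bin(4) + "0" + "1" + "0"
= to_bin(2) + "0" + "0" + "1" + "0"
= to_bin(1) + "0" + "0" + "0" + "1" + "0"
= "1" + "0" + "0" + "0" + "1" + "0"
= "100010"


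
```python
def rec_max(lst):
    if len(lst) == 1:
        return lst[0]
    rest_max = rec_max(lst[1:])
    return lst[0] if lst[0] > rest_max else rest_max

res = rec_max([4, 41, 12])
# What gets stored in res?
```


rec_max([4, 41, 12])
= compare 4 with rec_max([41, 12])
= compare 41 with rec_max([12])
Base: rec_max([12]) = 12
compare 41 with 12: max = 41
compare 4 with 41: max = 41
= 41


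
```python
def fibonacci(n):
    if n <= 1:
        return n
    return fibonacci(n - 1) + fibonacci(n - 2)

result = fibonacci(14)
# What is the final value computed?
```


fibonacci(14)
= fibonacci(13) + fibonacci(12)
= (fibonacci(12) + fibonacci(11)) + fibonacci(12)
Computing bottom-up: fibonacci(0)=0, fibonacci(1)=1, fibonacci(2)=1, fibonacci(3)=2, fibonacci(4)=3, fibonacci(5)=5, fibonacci(6)=8, fibonacci(7)=13, fibonacci(8)=21, fibonacci(9)=34, fibonacci(10)=55, fibonacci(11)=89, fibonacci(12)=144, fibonacci(13)=233, fibonacci(14)=377
= 377


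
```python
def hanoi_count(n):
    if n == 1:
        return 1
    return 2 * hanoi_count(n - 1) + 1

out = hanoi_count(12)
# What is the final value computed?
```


hanoi_count(12)
= 2 * hanoi_count(11) + 1
= 2 * (2 * hanoi_count(10) + 1) + 1
= 2 * (2 * (2 * hanoi_count(9) + 1) + 1) + 1
= 2 * (2 * (2 * (2 * hanoi_count(8) + 1) + 1) + 1) + 1
= 2 * (2 * (2 * (2 * (2 * hanoi_count(7) + 1) + 1) + 1) + 1) + 1
= 2 * (2 * (2 * (2 * (2 * (2 * hanoi_count(6) + 1) + 1) + 1) + 1) + 1) + 1
= 2 * (2 * (2 * (2 * (2 * (2 * (2 * hanoi_count(5) + 1) + 1) + 1) + 1) + 1) + 1) + 1
= 2 * (2 * (2 * (2 * (2 * (2 * (2 * (2 * hanoi_count(4) + 1) + 1) + 1) + 1) + 1) + 1) + 1) + 1
= 2 * (2 * (2 * (2 * (2 * (2 * (2 * (2 * (2 * hanoi_count(3) + 1) + 1) + 1) + 1) + 1) + 1) + 1) + 1) + 1
= 2 * (2 * (2 * (2 * (2 * (2 * (2 * (2 * (2 * (2 * hanoi_count(2) + 1) + 1) + 1) + 1) + 1) + 1) + 1) + 1) + 1) + 1
= 2 * (2 * (2 * (2 * (2 * (2 * (2 * (2 * (2 * (2 * (2 * hanoi_count(1) + 1) + 1) + 1) + 1) + 1) + 1) + 1) + 1) + 1) + 1) + 1
Now compute bottom-up:
hanoi_count(1) = 1
hanoi_count(2) = 2 * 1 + 1 = 3
hanoi_count(3) = 2 * 3 + 1 = 7
hanoi_count(4) = 2 * 7 + 1 = 15
hanoi_count(5) = 2 * 15 + 1 = 31
hanoi_count(6) = 2 * 31 + 1 = 63
hanoi_count(7) = 2 * 63 + 1 = 127
hanoi_count(8) = 2 * 127 + 1 = 255
hanoi_count(9) = 2 * 255 + 1 = 511
hanoi_count(10) = 2 * 511 + 1 = 1023
hanoi_count(11) = 2 * 1023 + 1 = 2047
hanoi_count(12) = 2 * 2047 + 1 = 4095
= 4095


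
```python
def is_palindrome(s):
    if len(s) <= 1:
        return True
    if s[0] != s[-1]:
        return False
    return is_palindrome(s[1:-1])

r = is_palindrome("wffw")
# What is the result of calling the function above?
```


is_palindrome("wffw")
"wffw": s[0]='w' == s[-1]='w' -> is_palindrome("ff")
"ff": s[0]='f' == s[-1]='f' -> is_palindrome("")
"": len <= 1 -> True
= True


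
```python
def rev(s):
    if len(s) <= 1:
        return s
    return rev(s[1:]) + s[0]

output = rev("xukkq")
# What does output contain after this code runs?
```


rev("xukkq")
= rev("ukkq") + "x"
= rev("kkq") + "u" + "x"
= rev("kq") + "k" + "u" + "x"
= rev("q") + "k" + "k" + "u" + "x"
= "q" + "k" + "k" + "u" + "x"
= "qkkux"


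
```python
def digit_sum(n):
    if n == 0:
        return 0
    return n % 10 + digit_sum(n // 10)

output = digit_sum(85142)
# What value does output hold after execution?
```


digit_sum(85142)
= 2 + digit_sum(8514)
= 2 + 4 + digit_sum(851)
= 2 + 4 + 1 + digit_sum(85)
= 2 + 4 + 1 + 5 + digit_sum(8)
= 2 + 4 + 1 + 5 + 8 + digit_sum(0)
= 2 + 4 + 1 + 5 + 8 + 0
= 20


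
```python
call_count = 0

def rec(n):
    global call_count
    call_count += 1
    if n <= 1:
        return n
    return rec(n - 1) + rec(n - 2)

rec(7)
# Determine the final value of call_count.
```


rec(7) calls rec(6) and rec(5); each non-base call branches into two more.
Let C(k) = total number of calls made by rec(k), including the call to rec(k) itself.
Base cases: C(0) = 1, C(1) = 1
Recurrence: C(k) = 1 + C(k-1) + C(k-2)
  C(2) = 1 + C(1) + C(0) = 1 + 1 + 1 = 3
  C(3) = 1 + C(2) + C(1) = 1 + 3 + 1 = 5
  C(4) = 1 + C(3) + C(2) = 1 + 5 + 3 = 9
  C(5) = 1 + C(4) + C(3) = 1 + 9 + 5 = 15
  C(6) = 1 + C(5) + C(4) = 1 + 15 + 9 = 25
  C(7) = 1 + C(6) + C(5) = 1 + 25 + 15 = 41
Total calls = C(7) = 41


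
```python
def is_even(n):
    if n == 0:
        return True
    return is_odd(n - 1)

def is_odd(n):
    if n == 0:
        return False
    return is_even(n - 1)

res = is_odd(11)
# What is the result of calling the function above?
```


is_odd(11)
= is_even(10)
= is_odd(9)
= is_even(8)
= is_odd(7)
= is_even(6)
= is_odd(5)
= is_even(4)
= is_odd(3)
= is_even(2)
= is_odd(1)
= is_even(0)
n == 0: return True
= True


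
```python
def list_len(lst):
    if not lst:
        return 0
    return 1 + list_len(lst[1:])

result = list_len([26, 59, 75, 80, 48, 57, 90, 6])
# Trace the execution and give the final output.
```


list_len([26, 59, 75, 80, 48, 57, 90, 6])
= 1 + list_len([59, 75, 80, 48, 57, 90, 6])
= 1 + 1 + list_len([75, 80, 48, 57, 90, 6])
= 1 + 1 + 1 + list_len([80, 48, 57, 90, 6])
= 1 + 1 + 1 + 1 + list_len([48, 57, 90, 6])
= 1 + 1 + 1 + 1 + 1 + list_len([57, 90, 6])
= 1 + 1 + 1 + 1 + 1 + 1 + list_len([90, 6])
= 1 + 1 + 1 + 1 + 1 + 1 + 1 + list_len([6])
= 1 + 1 + 1 + 1 + 1 + 1 + 1 + 1 + list_len([])
= 1 + 1 + 1 + 1 + 1 + 1 + 1 + 1 + 0
= 8


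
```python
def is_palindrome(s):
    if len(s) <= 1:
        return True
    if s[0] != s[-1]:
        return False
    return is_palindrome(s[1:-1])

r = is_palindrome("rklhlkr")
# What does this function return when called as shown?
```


is_palindrome("rklhlkr")
"rklhlkr": s[0]='r' == s[-1]='r' -> is_palindrome("klhlk")
"klhlk": s[0]='k' == s[-1]='k' -> is_palindrome("lhl")
"lhl": s[0]='l' == s[-1]='l' -> is_palindrome("h")
"h": len <= 1 -> True
= True


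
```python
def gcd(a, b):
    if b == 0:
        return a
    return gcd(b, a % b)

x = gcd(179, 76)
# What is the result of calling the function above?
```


gcd(179, 76)
= gcd(76, 179 % 76) = gcd(76, 27)
= gcd(27, 76 % 27) = gcd(27, 22)
= gcd(22, 27 % 22) = gcd(22, 5)
= gcd(5, 22 % 5) = gcd(5, 2)
= gcd(2, 5 % 2) = gcd(2, 1)
= gcd(1, 2 % 1) = gcd(1, 0)
b == 0, return a = 1


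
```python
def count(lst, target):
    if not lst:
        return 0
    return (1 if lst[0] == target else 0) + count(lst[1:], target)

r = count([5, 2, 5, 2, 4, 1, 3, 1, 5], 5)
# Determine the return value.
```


count([5, 2, 5, 2, 4, 1, 3, 1, 5], 5)
lst[0]=5 == 5: 1 + count([2, 5, 2, 4, 1, 3, 1, 5], 5)
lst[0]=2 != 5: 0 + count([5, 2, 4, 1, 3, 1, 5], 5)
lst[0]=5 == 5: 1 + count([2, 4, 1, 3, 1, 5], 5)
lst[0]=2 != 5: 0 + count([4, 1, 3, 1, 5], 5)
lst[0]=4 != 5: 0 + count([1, 3, 1, 5], 5)
lst[0]=1 != 5: 0 + count([3, 1, 5], 5)
lst[0]=3 != 5: 0 + count([1, 5], 5)
lst[0]=1 != 5: 0 + count([5], 5)
lst[0]=5 == 5: 1 + count([], 5)
= 3


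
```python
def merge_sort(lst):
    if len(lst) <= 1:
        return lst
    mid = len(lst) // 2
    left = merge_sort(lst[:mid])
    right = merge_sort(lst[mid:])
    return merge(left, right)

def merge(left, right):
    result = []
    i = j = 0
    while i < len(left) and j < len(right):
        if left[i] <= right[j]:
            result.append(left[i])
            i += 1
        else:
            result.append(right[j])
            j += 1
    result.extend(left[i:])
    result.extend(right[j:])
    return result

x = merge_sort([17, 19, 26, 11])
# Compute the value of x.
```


merge_sort([17, 19, 26, 11])
Split into [17, 19] and [26, 11]
Left sorted: [17, 19]
Right sorted: [11, 26]
Merge [17, 19] and [11, 26]
= [11, 17, 19, 26]


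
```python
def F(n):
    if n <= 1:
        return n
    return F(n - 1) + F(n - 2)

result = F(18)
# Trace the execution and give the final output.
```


F(18)
= F(17) + F(16)
= (F(16) + F(15)) + F(16)
Computing bottom-up: F(0)=0, F(1)=1, F(2)=1, F(3)=2, F(4)=3, F(5)=5, F(6)=8, F(7)=13, F(8)=21, F(9)=34, F(10)=55, F(11)=89, F(12)=144, F(13)=233, F(14)=377, F(15)=610, F(16)=987, F(17)=1597, F(18)=2584
= 2584


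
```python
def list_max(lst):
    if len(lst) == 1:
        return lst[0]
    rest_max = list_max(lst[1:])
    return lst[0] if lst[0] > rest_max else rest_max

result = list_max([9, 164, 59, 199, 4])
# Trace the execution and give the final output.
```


list_max([9, 164, 59, 199, 4])
= compare 9 with list_max([164, 59, 199, 4])
= compare 164 with list_max([59, 199, 4])
= compare 59 with list_max([199, 4])
= compare 199 with list_max([4])
Base: list_max([4]) = 4
compare 199 with 4: max = 199
compare 59 with 199: max = 199
compare 164 with 199: max = 199
compare 9 with 199: max = 199
= 199


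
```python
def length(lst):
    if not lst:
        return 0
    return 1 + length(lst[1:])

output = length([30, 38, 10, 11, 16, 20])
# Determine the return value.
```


length([30, 38, 10, 11, 16, 20])
= 1 + length([38, 10, 11, 16, 20])
= 1 + 1 + length([10, 11, 16, 20])
= 1 + 1 + 1 + length([11, 16, 20])
= 1 + 1 + 1 + 1 + length([16, 20])
= 1 + 1 + 1 + 1 + 1 + length([20])
= 1 + 1 + 1 + 1 + 1 + 1 + length([])
= 1 + 1 + 1 + 1 + 1 + 1 + 0
= 6


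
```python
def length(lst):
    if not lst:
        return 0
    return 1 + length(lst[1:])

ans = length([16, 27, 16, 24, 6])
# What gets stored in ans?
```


length([16, 27, 16, 24, 6])
= 1 + length([27, 16, 24, 6])
= 1 + 1 + length([16, 24, 6])
= 1 + 1 + 1 + length([24, 6])
= 1 + 1 + 1 + 1 + length([6])
= 1 + 1 + 1 + 1 + 1 + length([])
= 1 + 1 + 1 + 1 + 1 + 0
= 5


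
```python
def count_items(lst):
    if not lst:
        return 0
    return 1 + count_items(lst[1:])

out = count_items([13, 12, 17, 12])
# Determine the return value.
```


count_items([13, 12, 17, 12])
= 1 + count_items([12, 17, 12])
= 1 + 1 + count_items([17, 12])
= 1 + 1 + 1 + count_items([12])
= 1 + 1 + 1 + 1 + count_items([])
= 1 + 1 + 1 + 1 + 0
= 4
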